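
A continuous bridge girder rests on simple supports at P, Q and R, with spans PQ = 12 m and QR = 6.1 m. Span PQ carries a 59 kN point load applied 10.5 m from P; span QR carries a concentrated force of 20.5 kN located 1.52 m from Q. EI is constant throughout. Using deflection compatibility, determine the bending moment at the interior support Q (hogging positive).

M_Q = 55.03 kN·m

Insert a hinge at Q; M_Q is the redundant, and each span becomes simply supported.
End slopes at the hinge Q, treating each span as simply supported:
  span PQ: point load 59 at a = 10.5: Pab(L + a)/(6LEI) = 290.4/EI
  span QR: point load 20.5 at a = 1.52: Pab(L + b)/(6LEI) = 41.64/EI
  relative rotation θ_0 = (290.4 + 41.64)/EI = 332/EI
A unit hogging moment at Q produces rotation L₁/(3EI) + L₂/(3EI) = 6.033/EI.
Slope continuity at Q: θ_0 = M_Q·6.033/EI, so M_Q = 332/6.033 = 55.03 kN·m (hogging).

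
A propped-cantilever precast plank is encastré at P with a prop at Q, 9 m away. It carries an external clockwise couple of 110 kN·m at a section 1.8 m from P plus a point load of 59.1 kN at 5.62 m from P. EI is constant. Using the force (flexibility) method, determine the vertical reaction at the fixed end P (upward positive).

Remove the prop at Q; the released (primary) structure is a cantilever built in at P.
Free-end deflection of the primary structure under the applied loading (downward +):
  clockwise couple 110 at a = 1.8: M₀a(2L − a)/(2EI) = 1604/EI
  point load 59.1 at a = 5.62: Pa²(3L − a)/(6EI) = 6651/EI
  δ_0 = 8255/EI
Flexibility coefficient — unit upward force at Q: δ_{QQ} = L³/(3EI) = 243/EI.
Compatibility at Q: δ_0 − R_Q·δ_{QQ} = 0, so R_Q = 8255/243 = 33.97 kN.
Vertical equilibrium: R_P = ΣP − R_Q = 59.1 − 33.97 = 25.13 kN.

R_P = 25.13 kN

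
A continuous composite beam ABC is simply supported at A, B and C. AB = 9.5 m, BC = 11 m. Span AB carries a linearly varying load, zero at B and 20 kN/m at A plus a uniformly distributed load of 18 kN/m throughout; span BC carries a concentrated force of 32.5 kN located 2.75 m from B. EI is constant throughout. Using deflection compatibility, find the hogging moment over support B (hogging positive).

M_B = 174.4 kN·m

Take M_B as the redundant. Released structure: two simple spans AB and BC with a hinge at B.
Rotations at B on the released spans (each span's end-slope, ×1/EI):
  span AB: triangular load, peak 20: 7w₀L³/(360EI) = 333.4/EI
  span AB: UDL 18: wL³/(24EI) = 643/EI
  span BC: point load 32.5 at a = 2.75: Pab(L + b)/(6LEI) = 215.1/EI
  relative rotation θ_0 = (976.5 + 215.1)/EI = 1192/EI
A unit hogging moment at B produces rotation L₁/(3EI) + L₂/(3EI) = 6.833/EI.
Slope continuity at B: θ_0 = M_B·6.833/EI, so M_B = 1192/6.833 = 174.4 kN·m (hogging).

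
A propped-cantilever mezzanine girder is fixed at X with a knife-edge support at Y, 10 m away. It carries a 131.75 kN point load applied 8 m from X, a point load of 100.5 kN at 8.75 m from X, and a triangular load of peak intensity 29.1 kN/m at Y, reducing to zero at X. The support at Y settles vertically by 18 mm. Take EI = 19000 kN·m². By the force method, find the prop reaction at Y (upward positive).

Release the roller at Y. Primary structure: cantilever fixed at X.
Deflection at Y on the released cantilever, summing each load's contribution:
  point load 131.75 at a = 8: Pa²(3L − a)/(6EI) = 30917/EI
  point load 100.5 at a = 8.75: Pa²(3L − a)/(6EI) = 27251/EI
  triangular load, peak 29.1 at the free end: 11w₀L⁴/(120EI) = 26675/EI
  δ_0 = 84844/EI
Flexibility coefficient — unit upward force at Y: δ_{YY} = L³/(3EI) = 333.3/EI.
With EI = 19000 kN·m²: δ_0 = 4.4655 m and δ_{YY} = 0.017544 m/kN.
Compatibility — the beam at Y must follow the support down by 0.018 m: δ_0 − R_Y·δ_{YY} = 0.018, so R_Y = (4.4655 − 0.018)/0.017544 = 253.5 kN.

R_Y = 253.5 kN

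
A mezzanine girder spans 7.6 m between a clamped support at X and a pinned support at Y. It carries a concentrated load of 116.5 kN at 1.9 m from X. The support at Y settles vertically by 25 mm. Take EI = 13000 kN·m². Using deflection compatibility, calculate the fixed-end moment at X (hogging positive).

M_X = 162.1 kN·m

Take the reaction at Y as the redundant and release it; the primary structure is a cantilever fixed at X.
Free-end deflection of the primary structure under the applied loading (downward +):
  point load 116.5 at a = 1.9: Pa²(3L − a)/(6EI) = 1465/EI
Flexibility coefficient — unit upward force at Y: δ_{YY} = L³/(3EI) = 146.3/EI.
With EI = 13000 kN·m²: δ_0 = 0.11269 m and δ_{YY} = 0.011256 m/kN.
Compatibility — the beam at Y must follow the support down by 0.025 m: δ_0 − R_Y·δ_{YY} = 0.025, so R_Y = (0.11269 − 0.025)/0.011256 = 7.791 kN.
Moment equilibrium about X: M_X = Σ(load moments about X) − R_Y·L = 221.3 − 7.791×7.6 = 162.1 kN·m.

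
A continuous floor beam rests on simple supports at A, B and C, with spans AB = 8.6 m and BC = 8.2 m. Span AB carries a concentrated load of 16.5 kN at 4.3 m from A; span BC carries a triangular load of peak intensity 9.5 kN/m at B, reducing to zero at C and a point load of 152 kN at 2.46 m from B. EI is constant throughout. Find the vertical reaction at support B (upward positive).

Take M_B as the redundant. Released structure: two simple spans AB and BC with a hinge at B.
End slopes at the hinge B, treating each span as simply supported:
  span AB: point load 16.5 at a = 4.3: Pab(L + a)/(6LEI) = 76.27/EI
  span BC: triangular load, peak 9.5: w₀L³/(45EI) = 116.4/EI
  span BC: point load 152 at a = 2.46: Pab(L + b)/(6LEI) = 608.1/EI
  relative rotation θ_0 = (76.27 + 724.5)/EI = 800.8/EI
A unit hogging moment at B produces rotation L₁/(3EI) + L₂/(3EI) = 5.6/EI.
Slope continuity at B: θ_0 = M_B·5.6/EI, so M_B = 800.8/5.6 = 143 kN·m (hogging).
Span AB, ΣM about A with M_B applied at B: R_B^{AB}·8.6 = 70.95 + 143, so R_B^{AB} = 24.88 kN and R_A = 16.5 − 24.88 = -8.378 kN.
Span BC, ΣM about C: R_B^{BC}·8.2 = 1085 + 143, so R_B^{BC} = 149.8 kN and R_C = 190.9 − 149.8 = 41.14 kN.
R_B = 24.88 + 149.8 = 174.7 kN.

R_B = 174.7 kN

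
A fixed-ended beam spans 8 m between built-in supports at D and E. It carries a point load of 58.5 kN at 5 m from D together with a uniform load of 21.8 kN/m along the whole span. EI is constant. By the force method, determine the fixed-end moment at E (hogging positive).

M_E = 184.8 kN·m

Take the two fixed-end moments M_D, M_E as redundants; the released structure is the simple span DE.
Simple-span end rotations at D and E under the given loads:
  at D: point load 58.5 at a = 5: Pab(L + b)/(6LEI) = 201.1/EI
  at E: point load 58.5 at a = 5: Pab(L + a)/(6LEI) = 237.7/EI
  at D: UDL 21.8: wL³/(24EI) = 465.1/EI
  at E: UDL 21.8: wL³/(24EI) = 465.1/EI
  θ_D0 = 666.2/EI,  θ_E0 = 702.7/EI
Flexibility coefficients: a unit moment at one end gives L/(3EI) there and L/(6EI) at the far end, so f₁₁ = f₂₂ = 2.667/EI and f₁₂ = f₂₁ = 1.333/EI.
Compatibility — zero rotation at each built-in end:
  2.667 M_D + 1.333 M_E = 666.2
  1.333 M_D + 2.667 M_E = 702.7
Solving the pair gives M_D = 157.4 kN·m and M_E = 184.8 kN·m (hogging).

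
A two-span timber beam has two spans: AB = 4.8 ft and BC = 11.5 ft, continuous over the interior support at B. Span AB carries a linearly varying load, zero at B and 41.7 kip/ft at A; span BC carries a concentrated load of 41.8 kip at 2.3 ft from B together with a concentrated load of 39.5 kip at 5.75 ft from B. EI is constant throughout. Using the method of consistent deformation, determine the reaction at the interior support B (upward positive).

Take M_B as the redundant. Released structure: two simple spans AB and BC with a hinge at B.
End slopes at the hinge B, treating each span as simply supported:
  span AB: triangular load, peak 41.7: 7w₀L³/(360EI) = 89.67/EI
  span BC: point load 41.8 at a = 2.3: Pab(L + b)/(6LEI) = 265.3/EI
  span BC: point load 39.5 at a = 5.75: Pab(L + b)/(6LEI) = 326.5/EI
  relative rotation θ_0 = (89.67 + 591.8)/EI = 681.5/EI
A unit hogging moment at B produces rotation L₁/(3EI) + L₂/(3EI) = 5.433/EI.
Compatibility: M_B·(L₁+L₂)/(3EI) = θ_0, giving M_B = 125.4 kip·ft (hogging).
Span AB, ΣM about A with M_B applied at B: R_B^{AB}·4.8 = 160.1 + 125.4, so R_B^{AB} = 59.49 kip and R_A = 100.1 − 59.49 = 40.59 kip.
Span BC, ΣM about C: R_B^{BC}·11.5 = 611.7 + 125.4, so R_B^{BC} = 64.1 kip and R_C = 81.3 − 64.1 = 17.2 kip.
R_B = 59.49 + 64.1 = 123.6 kip.

R_B = 123.6 kip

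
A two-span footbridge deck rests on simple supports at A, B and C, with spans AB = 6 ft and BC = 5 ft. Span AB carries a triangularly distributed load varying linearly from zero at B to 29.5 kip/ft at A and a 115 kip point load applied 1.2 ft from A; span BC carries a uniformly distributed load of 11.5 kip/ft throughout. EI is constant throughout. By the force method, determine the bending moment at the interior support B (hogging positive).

M_B = 86.26 kip·ft

Release continuity at B by inserting a hinge; the redundant is the internal moment M_B. The primary structure is two simply-supported spans AB and BC.
End slopes at the hinge B, treating each span as simply supported:
  span AB: triangular load, peak 29.5: 7w₀L³/(360EI) = 123.9/EI
  span AB: point load 115 at a = 1.2: Pab(L + a)/(6LEI) = 132.5/EI
  span BC: UDL 11.5: wL³/(24EI) = 59.9/EI
  relative rotation θ_0 = (256.4 + 59.9)/EI = 316.3/EI
A unit hogging moment at B produces rotation L₁/(3EI) + L₂/(3EI) = 3.667/EI.
Compatibility: M_B·(L₁+L₂)/(3EI) = θ_0, giving M_B = 86.26 kip·ft (hogging).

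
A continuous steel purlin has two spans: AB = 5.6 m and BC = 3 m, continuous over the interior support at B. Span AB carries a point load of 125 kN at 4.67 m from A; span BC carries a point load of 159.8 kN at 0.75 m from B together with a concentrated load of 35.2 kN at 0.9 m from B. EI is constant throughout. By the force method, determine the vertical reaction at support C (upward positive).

Take M_B as the redundant. Released structure: two simple spans AB and BC with a hinge at B.
Rotations at B on the released spans (each span's end-slope, ×1/EI):
  span AB: point load 125 at a = 4.67: Pab(L + a)/(6LEI) = 165.9/EI
  span BC: point load 159.8 at a = 0.75: Pab(L + b)/(6LEI) = 78.65/EI
  span BC: point load 35.2 at a = 0.9: Pab(L + b)/(6LEI) = 18.85/EI
  relative rotation θ_0 = (165.9 + 97.5)/EI = 263.4/EI
A unit hogging moment at B produces rotation L₁/(3EI) + L₂/(3EI) = 2.867/EI.
Compatibility: M_B·(L₁+L₂)/(3EI) = θ_0, giving M_B = 91.9 kN·m (hogging).
Span BC, ΣM about C: R_B^{BC}·3 = 433.5 + 91.9, so R_B^{BC} = 175.1 kN and R_C = 195 − 175.1 = 19.88 kN.

R_C = 19.88 kN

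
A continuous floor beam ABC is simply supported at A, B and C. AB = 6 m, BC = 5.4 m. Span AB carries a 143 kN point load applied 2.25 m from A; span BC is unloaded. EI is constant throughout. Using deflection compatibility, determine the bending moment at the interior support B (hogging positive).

M_B = 72.76 kN·m

Release continuity at B by inserting a hinge; the redundant is the internal moment M_B. The primary structure is two simply-supported spans AB and BC.
Rotations at B on the released spans (each span's end-slope, ×1/EI):
  span AB: point load 143 at a = 2.25: Pab(L + a)/(6LEI) = 276.5/EI
  relative rotation θ_0 = (276.5 + 0)/EI = 276.5/EI
A unit hogging moment at B produces rotation L₁/(3EI) + L₂/(3EI) = 3.8/EI.
Compatibility: M_B·(L₁+L₂)/(3EI) = θ_0, giving M_B = 72.76 kN·m (hogging).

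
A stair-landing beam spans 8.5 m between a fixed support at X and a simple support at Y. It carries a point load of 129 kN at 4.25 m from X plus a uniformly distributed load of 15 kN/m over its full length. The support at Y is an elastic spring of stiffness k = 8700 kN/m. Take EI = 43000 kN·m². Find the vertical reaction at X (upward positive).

R_X = 170.5 kN

Choose R_Y as the redundant. The primary structure is the cantilever fixed at X.
Downward deflection at the released point Y due to the loads:
  point load 129 at a = 4.25: Pa²(3L − a)/(6EI) = 8252/EI
  UDL 15: wL⁴/(8EI) = 9788/EI
  δ_0 = 18040/EI
Tip deflection under a unit load at Y: L³/(3EI) = 204.7/EI.
With EI = 43000 kN·m²: δ_0 = 0.41953 m and δ_{YY} = 0.004761 m/kN.
Compatibility — the spring shortens by R_Y/k under the reaction it provides: δ_0 − R_Y·δ_{YY} = R_Y/k. With 1/k = 0.000115 m/kN, R_Y = δ_0 / (δ_{YY} + 1/k) = 0.41953 / (0.004761 + 0.000115) = 86.05 kN.
Vertical equilibrium: R_X = ΣP − R_Y = 256.5 − 86.05 = 170.5 kN.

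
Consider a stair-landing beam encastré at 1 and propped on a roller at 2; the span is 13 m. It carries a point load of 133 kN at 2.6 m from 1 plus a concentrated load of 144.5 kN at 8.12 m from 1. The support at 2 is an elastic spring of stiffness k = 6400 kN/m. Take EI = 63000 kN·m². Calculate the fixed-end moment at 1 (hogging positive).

Remove the prop at 2; the released (primary) structure is a cantilever built in at 1.
Primary-structure tip deflection at 2 by superposition:
  point load 133 at a = 2.6: Pa²(3L − a)/(6EI) = 5454/EI
  point load 144.5 at a = 8.12: Pa²(3L − a)/(6EI) = 49035/EI
  δ_0 = 54489/EI
Flexibility coefficient — unit upward force at 2: δ_{22} = L³/(3EI) = 732.3/EI.
With EI = 63000 kN·m²: δ_0 = 0.86491 m and δ_{22} = 0.011624 m/kN.
Compatibility — the spring shortens by R_2/k under the reaction it provides: δ_0 − R_2·δ_{22} = R_2/k. With 1/k = 0.000156 m/kN, R_2 = δ_0 / (δ_{22} + 1/k) = 0.86491 / (0.011624 + 0.000156) = 73.42 kN.
Moment equilibrium about 1: M_1 = Σ(load moments about 1) − R_2·L = 1519 − 73.42×13 = 564.7 kN·m.

M_1 = 564.7 kN·m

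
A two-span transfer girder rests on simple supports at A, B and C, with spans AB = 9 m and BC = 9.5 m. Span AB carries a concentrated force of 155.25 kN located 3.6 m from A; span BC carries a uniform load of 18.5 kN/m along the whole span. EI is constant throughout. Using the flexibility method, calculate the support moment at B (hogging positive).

M_B = 221.4 kN·m

Release continuity at B by inserting a hinge; the redundant is the internal moment M_B. The primary structure is two simply-supported spans AB and BC.
End slopes at the hinge B, treating each span as simply supported:
  span AB: point load 155.25 at a = 3.6: Pab(L + a)/(6LEI) = 704.2/EI
  span BC: UDL 18.5: wL³/(24EI) = 660.9/EI
  relative rotation θ_0 = (704.2 + 660.9)/EI = 1365/EI
A unit hogging moment at B produces rotation L₁/(3EI) + L₂/(3EI) = 6.167/EI.
Compatibility: M_B·(L₁+L₂)/(3EI) = θ_0, giving M_B = 221.4 kN·m (hogging).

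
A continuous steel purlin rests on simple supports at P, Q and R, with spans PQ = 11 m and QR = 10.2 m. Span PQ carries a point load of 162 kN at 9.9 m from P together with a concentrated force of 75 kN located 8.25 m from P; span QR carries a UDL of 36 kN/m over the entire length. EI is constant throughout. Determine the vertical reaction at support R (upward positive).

R_R = 146.9 kN

Insert a hinge at Q; M_Q is the redundant, and each span becomes simply supported.
Discontinuity in slope at Q on the released structure — sum the simple-span end rotations:
  span PQ: point load 162 at a = 9.9: Pab(L + a)/(6LEI) = 558.7/EI
  span PQ: point load 75 at a = 8.25: Pab(L + a)/(6LEI) = 496.3/EI
  span QR: UDL 36: wL³/(24EI) = 1592/EI
  relative rotation θ_0 = (1055 + 1592)/EI = 2647/EI
A unit hogging moment at Q produces rotation L₁/(3EI) + L₂/(3EI) = 7.067/EI.
Slope continuity at Q: θ_0 = M_Q·7.067/EI, so M_Q = 2647/7.067 = 374.5 kN·m (hogging).
Span QR, ΣM about R: R_Q^{QR}·10.2 = 1873 + 374.5, so R_Q^{QR} = 220.3 kN and R_R = 367.2 − 220.3 = 146.9 kN.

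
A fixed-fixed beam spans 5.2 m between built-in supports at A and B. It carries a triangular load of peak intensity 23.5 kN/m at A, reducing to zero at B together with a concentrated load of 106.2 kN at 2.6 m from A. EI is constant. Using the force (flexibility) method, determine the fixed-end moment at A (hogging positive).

M_A = 100.8 kN·m

Release both end moments; the primary structure is a simply-supported span AB with redundants M_A and M_B.
Simple-span end rotations at A and B under the given loads:
  at A: triangular load, peak 23.5: w₀L³/(45EI) = 73.43/EI
  at B: triangular load, peak 23.5: 7w₀L³/(360EI) = 64.25/EI
  at A: point load 106.2 at a = 2.6: Pab(L + b)/(6LEI) = 179.5/EI
  at B: point load 106.2 at a = 2.6: Pab(L + a)/(6LEI) = 179.5/EI
  θ_A0 = 252.9/EI,  θ_B0 = 243.7/EI
Flexibility coefficients: a unit moment at one end gives L/(3EI) there and L/(6EI) at the far end, so f₁₁ = f₂₂ = 1.733/EI and f₁₂ = f₂₁ = 0.8667/EI.
Compatibility — zero rotation at each built-in end:
  1.733 M_A + 0.8667 M_B = 252.9
  0.8667 M_A + 1.733 M_B = 243.7
Solving the pair gives M_A = 100.8 kN·m and M_B = 90.21 kN·m (hogging).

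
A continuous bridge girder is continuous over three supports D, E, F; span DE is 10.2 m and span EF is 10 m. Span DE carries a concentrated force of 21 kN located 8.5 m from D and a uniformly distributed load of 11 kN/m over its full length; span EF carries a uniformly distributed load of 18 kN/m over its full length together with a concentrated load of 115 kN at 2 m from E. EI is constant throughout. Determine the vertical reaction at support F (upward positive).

R_F = 85.06 kN

Release continuity at E by inserting a hinge; the redundant is the internal moment M_E. The primary structure is two simply-supported spans DE and EF.
Discontinuity in slope at E on the released structure — sum the simple-span end rotations:
  span DE: point load 21 at a = 8.5: Pab(L + a)/(6LEI) = 92.72/EI
  span DE: UDL 11: wL³/(24EI) = 486.4/EI
  span EF: UDL 18: wL³/(24EI) = 750/EI
  span EF: point load 115 at a = 2: Pab(L + b)/(6LEI) = 552/EI
  relative rotation θ_0 = (579.1 + 1302)/EI = 1881/EI
A unit hogging moment at E produces rotation L₁/(3EI) + L₂/(3EI) = 6.733/EI.
Slope continuity at E: θ_0 = M_E·6.733/EI, so M_E = 1881/6.733 = 279.4 kN·m (hogging).
Span EF, ΣM about F: R_E^{EF}·10 = 1820 + 279.4, so R_E^{EF} = 209.9 kN and R_F = 295 − 209.9 = 85.06 kN.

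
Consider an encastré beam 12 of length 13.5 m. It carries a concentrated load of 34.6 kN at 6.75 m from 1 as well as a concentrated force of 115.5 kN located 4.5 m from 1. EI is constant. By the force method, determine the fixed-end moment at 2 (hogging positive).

Release both end moments; the primary structure is a simply-supported span 12 with redundants M_1 and M_2.
Simple-span end rotations at 1 and 2 under the given loads:
  at 1: point load 34.6 at a = 6.75: Pab(L + b)/(6LEI) = 394.1/EI
  at 2: point load 34.6 at a = 6.75: Pab(L + a)/(6LEI) = 394.1/EI
  at 1: point load 115.5 at a = 4.5: Pab(L + b)/(6LEI) = 1299/EI
  at 2: point load 115.5 at a = 4.5: Pab(L + a)/(6LEI) = 1040/EI
  θ_10 = 1693/EI,  θ_20 = 1434/EI
Flexibility coefficients: a unit moment at one end gives L/(3EI) there and L/(6EI) at the far end, so f₁₁ = f₂₂ = 4.5/EI and f₁₂ = f₂₁ = 2.25/EI.
Compatibility — zero rotation at each built-in end:
  4.5 M_1 + 2.25 M_2 = 1693
  2.25 M_1 + 4.5 M_2 = 1434
Solving the pair gives M_1 = 289.4 kN·m and M_2 = 173.9 kN·m (hogging).

M_2 = 173.9 kN·m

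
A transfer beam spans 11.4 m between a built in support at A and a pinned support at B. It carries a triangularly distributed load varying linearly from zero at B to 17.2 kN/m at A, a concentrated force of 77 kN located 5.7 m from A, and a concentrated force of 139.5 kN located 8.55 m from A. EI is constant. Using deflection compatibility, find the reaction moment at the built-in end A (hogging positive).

M_A = 500 kN·m

Remove the prop at B; the released (primary) structure is a cantilever built in at A.
Downward deflection at the released point B due to the loads:
  triangular load, peak 17.2 at the fixed end: w₀L⁴/(30EI) = 9683/EI
  point load 77 at a = 5.7: Pa²(3L − a)/(6EI) = 11883/EI
  point load 139.5 at a = 8.55: Pa²(3L − a)/(6EI) = 43596/EI
  δ_0 = 65162/EI
Flexibility coefficient — unit upward force at B: δ_{BB} = L³/(3EI) = 493.8/EI.
The prop prevents deflection at B: R_B = δ_0/δ_{BB} = 65162/493.8 = 131.9 kN.
Moment equilibrium about A: M_A = Σ(load moments about A) − R_B·L = 2004 − 131.9×11.4 = 500 kN·m.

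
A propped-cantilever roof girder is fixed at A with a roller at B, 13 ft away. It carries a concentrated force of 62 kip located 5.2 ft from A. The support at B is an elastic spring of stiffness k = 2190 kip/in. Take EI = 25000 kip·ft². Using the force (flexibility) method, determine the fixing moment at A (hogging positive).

M_A = 155 kip·ft

Release the roller at B. Primary structure: cantilever fixed at A.
Primary-structure tip deflection at B by superposition:
  point load 62 at a = 5.2: Pa²(3L − a)/(6EI) = 9444/EI
Tip deflection under a unit load at B: L³/(3EI) = 732.3/EI.
With EI = 25000 kip·ft²: δ_0 = 0.37777 ft and δ_{BB} = 0.029293 ft/kip.
Compatibility — the spring shortens by R_B/k under the reaction it provides: δ_0 − R_B·δ_{BB} = R_B/k. With 1/k = 1/(2190×12) ft/kip = 0.000038 ft/kip, R_B = δ_0 / (δ_{BB} + 1/k) = 0.37777 / (0.029293 + 0.000038) = 12.88 kip.
Moment equilibrium about A: M_A = Σ(load moments about A) − R_B·L = 322.4 − 12.88×13 = 155 kip·ft.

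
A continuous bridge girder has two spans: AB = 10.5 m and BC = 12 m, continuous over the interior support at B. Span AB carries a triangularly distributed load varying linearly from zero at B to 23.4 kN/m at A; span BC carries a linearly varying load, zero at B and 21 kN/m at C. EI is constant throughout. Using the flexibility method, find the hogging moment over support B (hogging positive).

M_B = 164.3 kN·m

Take M_B as the redundant. Released structure: two simple spans AB and BC with a hinge at B.
Rotations at B on the released spans (each span's end-slope, ×1/EI):
  span AB: triangular load, peak 23.4: 7w₀L³/(360EI) = 526.7/EI
  span BC: triangular load, peak 21: 7w₀L³/(360EI) = 705.6/EI
  relative rotation θ_0 = (526.7 + 705.6)/EI = 1232/EI
A unit hogging moment at B produces rotation L₁/(3EI) + L₂/(3EI) = 7.5/EI.
Slope continuity at B: θ_0 = M_B·7.5/EI, so M_B = 1232/7.5 = 164.3 kN·m (hogging).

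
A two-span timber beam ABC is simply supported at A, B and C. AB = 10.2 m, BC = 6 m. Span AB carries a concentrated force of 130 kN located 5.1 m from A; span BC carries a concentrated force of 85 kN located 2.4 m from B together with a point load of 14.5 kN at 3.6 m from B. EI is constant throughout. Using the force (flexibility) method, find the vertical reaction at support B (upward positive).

R_B = 174.3 kN

Take M_B as the redundant. Released structure: two simple spans AB and BC with a hinge at B.
End slopes at the hinge B, treating each span as simply supported:
  span AB: point load 130 at a = 5.1: Pab(L + a)/(6LEI) = 845.3/EI
  span BC: point load 85 at a = 2.4: Pab(L + b)/(6LEI) = 195.8/EI
  span BC: point load 14.5 at a = 3.6: Pab(L + b)/(6LEI) = 29.23/EI
  relative rotation θ_0 = (845.3 + 225.1)/EI = 1070/EI
A unit hogging moment at B produces rotation L₁/(3EI) + L₂/(3EI) = 5.4/EI.
Compatibility: M_B·(L₁+L₂)/(3EI) = θ_0, giving M_B = 198.2 kN·m (hogging).
Span AB, ΣM about A with M_B applied at B: R_B^{AB}·10.2 = 663 + 198.2, so R_B^{AB} = 84.43 kN and R_A = 130 − 84.43 = 45.57 kN.
Span BC, ΣM about C: R_B^{BC}·6 = 340.8 + 198.2, so R_B^{BC} = 89.84 kN and R_C = 99.5 − 89.84 = 9.663 kN.
R_B = 84.43 + 89.84 = 174.3 kN.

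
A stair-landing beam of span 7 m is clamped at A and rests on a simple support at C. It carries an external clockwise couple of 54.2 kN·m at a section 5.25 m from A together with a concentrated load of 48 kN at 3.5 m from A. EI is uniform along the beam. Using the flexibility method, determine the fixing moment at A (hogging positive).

M_A = 40.98 kN·m

Take the reaction at C as the redundant and release it; the primary structure is a cantilever fixed at A.
Primary-structure tip deflection at C by superposition:
  clockwise couple 54.2 at a = 5.25: M₀a(2L − a)/(2EI) = 1245/EI
  point load 48 at a = 3.5: Pa²(3L − a)/(6EI) = 1715/EI
  δ_0 = 2960/EI
Flexibility coefficient — unit upward force at C: δ_{CC} = L³/(3EI) = 114.3/EI.
Compatibility at C: δ_0 − R_C·δ_{CC} = 0, so R_C = 2960/114.3 = 25.89 kN.
Moment equilibrium about A: M_A = Σ(load moments about A) − R_C·L = 222.2 − 25.89×7 = 40.98 kN·m.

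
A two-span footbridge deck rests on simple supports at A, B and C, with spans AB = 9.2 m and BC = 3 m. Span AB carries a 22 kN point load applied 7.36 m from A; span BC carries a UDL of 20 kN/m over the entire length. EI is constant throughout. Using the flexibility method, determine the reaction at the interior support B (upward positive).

R_B = 59.76 kN

Take M_B as the redundant. Released structure: two simple spans AB and BC with a hinge at B.
Rotations at B on the released spans (each span's end-slope, ×1/EI):
  span AB: point load 22 at a = 7.36: Pab(L + a)/(6LEI) = 89.38/EI
  span BC: UDL 20: wL³/(24EI) = 22.5/EI
  relative rotation θ_0 = (89.38 + 22.5)/EI = 111.9/EI
A unit hogging moment at B produces rotation L₁/(3EI) + L₂/(3EI) = 4.067/EI.
Compatibility: M_B·(L₁+L₂)/(3EI) = θ_0, giving M_B = 27.51 kN·m (hogging).
Span AB, ΣM about A with M_B applied at B: R_B^{AB}·9.2 = 161.9 + 27.51, so R_B^{AB} = 20.59 kN and R_A = 22 − 20.59 = 1.41 kN.
Span BC, ΣM about C: R_B^{BC}·3 = 90 + 27.51, so R_B^{BC} = 39.17 kN and R_C = 60 − 39.17 = 20.83 kN.
R_B = 20.59 + 39.17 = 59.76 kN.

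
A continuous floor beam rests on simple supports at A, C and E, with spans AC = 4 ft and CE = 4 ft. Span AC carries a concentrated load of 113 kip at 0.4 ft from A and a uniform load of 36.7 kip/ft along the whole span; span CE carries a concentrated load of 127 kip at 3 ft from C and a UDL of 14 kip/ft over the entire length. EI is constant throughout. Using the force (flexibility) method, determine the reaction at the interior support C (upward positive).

Insert a hinge at C; M_C is the redundant, and each span becomes simply supported.
End slopes at the hinge C, treating each span as simply supported:
  span AC: point load 113 at a = 0.4: Pab(L + a)/(6LEI) = 29.83/EI
  span AC: UDL 36.7: wL³/(24EI) = 97.87/EI
  span CE: point load 127 at a = 3: Pab(L + b)/(6LEI) = 79.38/EI
  span CE: UDL 14: wL³/(24EI) = 37.33/EI
  relative rotation θ_0 = (127.7 + 116.7)/EI = 244.4/EI
A unit hogging moment at C produces rotation L₁/(3EI) + L₂/(3EI) = 2.667/EI.
Slope continuity at C: θ_0 = M_C·2.667/EI, so M_C = 244.4/2.667 = 91.65 kip·ft (hogging).
Span AC, ΣM about A with M_C applied at C: R_C^{AC}·4 = 338.8 + 91.65, so R_C^{AC} = 107.6 kip and R_A = 259.8 − 107.6 = 152.2 kip.
Span CE, ΣM about E: R_C^{CE}·4 = 239 + 91.65, so R_C^{CE} = 82.66 kip and R_E = 183 − 82.66 = 100.3 kip.
R_C = 107.6 + 82.66 = 190.3 kip.

R_C = 190.3 kip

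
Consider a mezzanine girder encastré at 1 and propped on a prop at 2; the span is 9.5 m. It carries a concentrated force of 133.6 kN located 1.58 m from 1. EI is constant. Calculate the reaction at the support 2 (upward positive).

Release the roller at 2. Primary structure: cantilever fixed at 1.
Primary-structure tip deflection at 2 by superposition:
  point load 133.6 at a = 1.58: Pa²(3L − a)/(6EI) = 1496/EI
Flexibility coefficient — unit upward force at 2: δ_{22} = L³/(3EI) = 285.8/EI.
Compatibility at 2: δ_0 − R_2·δ_{22} = 0, so R_2 = 1496/285.8 = 5.236 kN.

R_2 = 5.236 kN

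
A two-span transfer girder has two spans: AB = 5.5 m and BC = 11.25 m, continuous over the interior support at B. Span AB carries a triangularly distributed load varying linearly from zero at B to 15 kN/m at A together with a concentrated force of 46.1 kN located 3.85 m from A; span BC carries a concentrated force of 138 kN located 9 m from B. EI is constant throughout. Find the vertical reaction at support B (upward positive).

Insert a hinge at B; M_B is the redundant, and each span becomes simply supported.
Discontinuity in slope at B on the released structure — sum the simple-span end rotations:
  span AB: triangular load, peak 15: 7w₀L³/(360EI) = 48.53/EI
  span AB: point load 46.1 at a = 3.85: Pab(L + a)/(6LEI) = 82.97/EI
  span BC: point load 138 at a = 9: Pab(L + b)/(6LEI) = 558.9/EI
  relative rotation θ_0 = (131.5 + 558.9)/EI = 690.4/EI
A unit hogging moment at B produces rotation L₁/(3EI) + L₂/(3EI) = 5.583/EI.
Compatibility: M_B·(L₁+L₂)/(3EI) = θ_0, giving M_B = 123.7 kN·m (hogging).
Span AB, ΣM about A with M_B applied at B: R_B^{AB}·5.5 = 253.1 + 123.7, so R_B^{AB} = 68.5 kN and R_A = 87.35 − 68.5 = 18.85 kN.
Span BC, ΣM about C: R_B^{BC}·11.25 = 310.5 + 123.7, so R_B^{BC} = 38.59 kN and R_C = 138 − 38.59 = 99.41 kN.
R_B = 68.5 + 38.59 = 107.1 kN.

R_B = 107.1 kN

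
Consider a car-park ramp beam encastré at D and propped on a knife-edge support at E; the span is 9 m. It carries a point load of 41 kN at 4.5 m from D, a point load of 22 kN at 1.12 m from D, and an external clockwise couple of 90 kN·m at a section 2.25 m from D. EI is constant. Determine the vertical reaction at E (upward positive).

R_E = 19.86 kN

Release the roller at E. Primary structure: cantilever fixed at D.
Downward deflection at the released point E due to the loads:
  point load 41 at a = 4.5: Pa²(3L − a)/(6EI) = 3113/EI
  point load 22 at a = 1.12: Pa²(3L − a)/(6EI) = 119/EI
  clockwise couple 90 at a = 2.25: M₀a(2L − a)/(2EI) = 1595/EI
  δ_0 = 4827/EI
Tip deflection under a unit load at E: L³/(3EI) = 243/EI.
The prop prevents deflection at E: R_E = δ_0/δ_{EE} = 4827/243 = 19.86 kN.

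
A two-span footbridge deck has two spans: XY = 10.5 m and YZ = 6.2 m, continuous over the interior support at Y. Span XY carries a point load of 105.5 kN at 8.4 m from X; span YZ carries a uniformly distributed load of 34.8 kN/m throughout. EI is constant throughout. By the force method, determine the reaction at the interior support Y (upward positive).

R_Y = 233.9 kN

Take M_Y as the redundant. Released structure: two simple spans XY and YZ with a hinge at Y.
Rotations at Y on the released spans (each span's end-slope, ×1/EI):
  span XY: point load 105.5 at a = 8.4: Pab(L + a)/(6LEI) = 558.3/EI
  span YZ: UDL 34.8: wL³/(24EI) = 345.6/EI
  relative rotation θ_0 = (558.3 + 345.6)/EI = 903.9/EI
A unit hogging moment at Y produces rotation L₁/(3EI) + L₂/(3EI) = 5.567/EI.
Compatibility: M_Y·(L₁+L₂)/(3EI) = θ_0, giving M_Y = 162.4 kN·m (hogging).
Span XY, ΣM about X with M_Y applied at Y: R_Y^{XY}·10.5 = 886.2 + 162.4, so R_Y^{XY} = 99.86 kN and R_X = 105.5 − 99.86 = 5.636 kN.
Span YZ, ΣM about Z: R_Y^{YZ}·6.2 = 668.9 + 162.4, so R_Y^{YZ} = 134.1 kN and R_Z = 215.8 − 134.1 = 81.69 kN.
R_Y = 99.86 + 134.1 = 233.9 kN.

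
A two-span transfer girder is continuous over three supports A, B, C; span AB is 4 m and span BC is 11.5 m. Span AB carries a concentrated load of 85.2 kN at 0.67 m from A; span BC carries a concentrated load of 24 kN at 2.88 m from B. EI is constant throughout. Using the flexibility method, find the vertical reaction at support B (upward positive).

R_B = 46 kN

Release continuity at B by inserting a hinge; the redundant is the internal moment M_B. The primary structure is two simply-supported spans AB and BC.
Discontinuity in slope at B on the released structure — sum the simple-span end rotations:
  span AB: point load 85.2 at a = 0.67: Pab(L + a)/(6LEI) = 36.99/EI
  span BC: point load 24 at a = 2.88: Pab(L + b)/(6LEI) = 173.7/EI
  relative rotation θ_0 = (36.99 + 173.7)/EI = 210.7/EI
A unit hogging moment at B produces rotation L₁/(3EI) + L₂/(3EI) = 5.167/EI.
Compatibility: M_B·(L₁+L₂)/(3EI) = θ_0, giving M_B = 40.79 kN·m (hogging).
Span AB, ΣM about A with M_B applied at B: R_B^{AB}·4 = 57.08 + 40.79, so R_B^{AB} = 24.47 kN and R_A = 85.2 − 24.47 = 60.73 kN.
Span BC, ΣM about C: R_B^{BC}·11.5 = 206.9 + 40.79, so R_B^{BC} = 21.54 kN and R_C = 24 − 21.54 = 2.464 kN.
R_B = 24.47 + 21.54 = 46 kN.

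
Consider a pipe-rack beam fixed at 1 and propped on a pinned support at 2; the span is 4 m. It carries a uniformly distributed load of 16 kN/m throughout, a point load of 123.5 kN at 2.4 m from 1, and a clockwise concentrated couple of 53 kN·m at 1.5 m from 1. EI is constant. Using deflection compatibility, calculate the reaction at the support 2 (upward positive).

R_2 = 89.46 kN

Take the reaction at 2 as the redundant and release it; the primary structure is a cantilever fixed at 1.
Primary-structure tip deflection at 2 by superposition:
  UDL 16: wL⁴/(8EI) = 512/EI
  point load 123.5 at a = 2.4: Pa²(3L − a)/(6EI) = 1138/EI
  clockwise couple 53 at a = 1.5: M₀a(2L − a)/(2EI) = 258.4/EI
  δ_0 = 1909/EI
Tip deflection under a unit load at 2: L³/(3EI) = 21.33/EI.
The prop prevents deflection at 2: R_2 = δ_0/δ_{22} = 1909/21.33 = 89.46 kN.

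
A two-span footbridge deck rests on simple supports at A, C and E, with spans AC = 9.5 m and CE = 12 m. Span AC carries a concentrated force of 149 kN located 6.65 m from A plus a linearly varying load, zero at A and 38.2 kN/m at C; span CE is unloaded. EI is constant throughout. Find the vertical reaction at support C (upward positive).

Release continuity at C by inserting a hinge; the redundant is the internal moment M_C. The primary structure is two simply-supported spans AC and CE.
End slopes at the hinge C, treating each span as simply supported:
  span AC: point load 149 at a = 6.65: Pab(L + a)/(6LEI) = 800.1/EI
  span AC: triangular load, peak 38.2: w₀L³/(45EI) = 727.8/EI
  relative rotation θ_0 = (1528 + 0)/EI = 1528/EI
A unit hogging moment at C produces rotation L₁/(3EI) + L₂/(3EI) = 7.167/EI.
Compatibility: M_C·(L₁+L₂)/(3EI) = θ_0, giving M_C = 213.2 kN·m (hogging).
Span AC, ΣM about A with M_C applied at C: R_C^{AC}·9.5 = 2140 + 213.2, so R_C^{AC} = 247.7 kN and R_A = 330.4 − 247.7 = 82.74 kN.
Span CE, ΣM about E: R_C^{CE}·12 = 0 + 213.2, so R_C^{CE} = 17.77 kN and R_E = 0 − 17.77 = -17.77 kN.
R_C = 247.7 + 17.77 = 265.5 kN.

R_C = 265.5 kN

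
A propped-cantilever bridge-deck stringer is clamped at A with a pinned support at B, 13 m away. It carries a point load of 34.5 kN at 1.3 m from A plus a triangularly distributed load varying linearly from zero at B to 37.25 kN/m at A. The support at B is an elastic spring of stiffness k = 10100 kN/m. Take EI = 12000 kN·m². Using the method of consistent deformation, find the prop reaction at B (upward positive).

R_B = 48.85 kN

Take the reaction at B as the redundant and release it; the primary structure is a cantilever fixed at A.
Primary-structure tip deflection at B by superposition:
  point load 34.5 at a = 1.3: Pa²(3L − a)/(6EI) = 366.3/EI
  triangular load, peak 37.25 at the fixed end: w₀L⁴/(30EI) = 35463/EI
  δ_0 = 35830/EI
Tip deflection under a unit load at B: L³/(3EI) = 732.3/EI.
With EI = 12000 kN·m²: δ_0 = 2.9858 m and δ_{BB} = 0.061028 m/kN.
Compatibility — the spring shortens by R_B/k under the reaction it provides: δ_0 − R_B·δ_{BB} = R_B/k. With 1/k = 0.000099 m/kN, R_B = δ_0 / (δ_{BB} + 1/k) = 2.9858 / (0.061028 + 0.000099) = 48.85 kN.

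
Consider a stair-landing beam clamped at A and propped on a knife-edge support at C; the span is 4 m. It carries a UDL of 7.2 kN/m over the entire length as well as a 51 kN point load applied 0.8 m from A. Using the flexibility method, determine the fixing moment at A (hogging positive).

Release the roller at C. Primary structure: cantilever fixed at A.
Primary-structure tip deflection at C by superposition:
  UDL 7.2: wL⁴/(8EI) = 230.4/EI
  point load 51 at a = 0.8: Pa²(3L − a)/(6EI) = 60.93/EI
  δ_0 = 291.3/EI
Flexibility coefficient — unit upward force at C: δ_{CC} = L³/(3EI) = 21.33/EI.
The prop prevents deflection at C: R_C = δ_0/δ_{CC} = 291.3/21.33 = 13.66 kN.
Moment equilibrium about A: M_A = Σ(load moments about A) − R_C·L = 98.4 − 13.66×4 = 43.78 kN·m.

M_A = 43.78 kN·m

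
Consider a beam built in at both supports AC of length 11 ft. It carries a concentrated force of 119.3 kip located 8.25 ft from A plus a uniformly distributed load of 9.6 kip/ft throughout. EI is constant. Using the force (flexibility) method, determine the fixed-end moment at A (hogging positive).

M_A = 158.3 kip·ft

Take the two fixed-end moments M_A, M_C as redundants; the released structure is the simple span AC.
Simple-span end rotations at A and C under the given loads:
  at A: point load 119.3 at a = 8.25: Pab(L + b)/(6LEI) = 563.9/EI
  at C: point load 119.3 at a = 8.25: Pab(L + a)/(6LEI) = 789.4/EI
  at A: UDL 9.6: wL³/(24EI) = 532.4/EI
  at C: UDL 9.6: wL³/(24EI) = 532.4/EI
  θ_A0 = 1096/EI,  θ_C0 = 1322/EI
Flexibility coefficients: a unit moment at one end gives L/(3EI) there and L/(6EI) at the far end, so f₁₁ = f₂₂ = 3.667/EI and f₁₂ = f₂₁ = 1.833/EI.
Compatibility — zero rotation at each built-in end:
  3.667 M_A + 1.833 M_C = 1096
  1.833 M_A + 3.667 M_C = 1322
Solving the pair gives M_A = 158.3 kip·ft and M_C = 281.3 kip·ft (hogging).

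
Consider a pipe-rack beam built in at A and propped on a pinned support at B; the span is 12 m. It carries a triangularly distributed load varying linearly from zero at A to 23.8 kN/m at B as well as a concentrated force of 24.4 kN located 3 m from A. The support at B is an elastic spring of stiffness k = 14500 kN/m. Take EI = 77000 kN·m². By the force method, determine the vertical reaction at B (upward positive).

Remove the prop at B; the released (primary) structure is a cantilever built in at A.
Free-end deflection of the primary structure under the applied loading (downward +):
  triangular load, peak 23.8 at the free end: 11w₀L⁴/(120EI) = 45239/EI
  point load 24.4 at a = 3: Pa²(3L − a)/(6EI) = 1208/EI
  δ_0 = 46447/EI
Flexibility coefficient — unit upward force at B: δ_{BB} = L³/(3EI) = 576/EI.
With EI = 77000 kN·m²: δ_0 = 0.60321 m and δ_{BB} = 0.007481 m/kN.
Compatibility — the spring shortens by R_B/k under the reaction it provides: δ_0 − R_B·δ_{BB} = R_B/k. With 1/k = 0.000069 m/kN, R_B = δ_0 / (δ_{BB} + 1/k) = 0.60321 / (0.007481 + 0.000069) = 79.9 kN.

R_B = 79.9 kN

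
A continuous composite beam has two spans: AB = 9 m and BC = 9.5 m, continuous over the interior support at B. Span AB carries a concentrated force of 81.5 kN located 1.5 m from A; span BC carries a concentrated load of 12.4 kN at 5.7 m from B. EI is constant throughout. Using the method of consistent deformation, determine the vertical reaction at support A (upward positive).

R_A = 63.58 kN

Take M_B as the redundant. Released structure: two simple spans AB and BC with a hinge at B.
Rotations at B on the released spans (each span's end-slope, ×1/EI):
  span AB: point load 81.5 at a = 1.5: Pab(L + a)/(6LEI) = 178.3/EI
  span BC: point load 12.4 at a = 5.7: Pab(L + b)/(6LEI) = 62.67/EI
  relative rotation θ_0 = (178.3 + 62.67)/EI = 241/EI
A unit hogging moment at B produces rotation L₁/(3EI) + L₂/(3EI) = 6.167/EI.
Compatibility: M_B·(L₁+L₂)/(3EI) = θ_0, giving M_B = 39.07 kN·m (hogging).
Span AB, ΣM about A with M_B applied at B: R_B^{AB}·9 = 122.2 + 39.07, so R_B^{AB} = 17.92 kN and R_A = 81.5 − 17.92 = 63.58 kN.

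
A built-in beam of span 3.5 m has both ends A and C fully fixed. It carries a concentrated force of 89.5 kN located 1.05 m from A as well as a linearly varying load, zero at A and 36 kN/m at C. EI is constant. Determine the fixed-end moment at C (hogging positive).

Take the two fixed-end moments M_A, M_C as redundants; the released structure is the simple span AC.
Simple-span end rotations at A and C under the given loads:
  at A: point load 89.5 at a = 1.05: Pab(L + b)/(6LEI) = 65.23/EI
  at C: point load 89.5 at a = 1.05: Pab(L + a)/(6LEI) = 49.89/EI
  at A: triangular load, peak 36: 7w₀L³/(360EI) = 30.01/EI
  at C: triangular load, peak 36: w₀L³/(45EI) = 34.3/EI
  θ_A0 = 95.25/EI,  θ_C0 = 84.19/EI
Flexibility coefficients: a unit moment at one end gives L/(3EI) there and L/(6EI) at the far end, so f₁₁ = f₂₂ = 1.167/EI and f₁₂ = f₂₁ = 0.5833/EI.
Compatibility — zero rotation at each built-in end:
  1.167 M_A + 0.5833 M_C = 95.25
  0.5833 M_A + 1.167 M_C = 84.19
Solving the pair gives M_A = 60.75 kN·m and M_C = 41.78 kN·m (hogging).

M_C = 41.78 kN·m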